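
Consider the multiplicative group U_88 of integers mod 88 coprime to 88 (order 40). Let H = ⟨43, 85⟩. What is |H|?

|⟨43⟩| = 2 and |⟨85⟩| = 10, so |H| is a multiple of lcm(2, 10) = 10 and divides |G| = 40.
Closing under the operation: H = {1, 9, 13, 15, 19, 21, 23, 25, 29, 31, 35, 43, 47, 49, 51, 61, 71, 81, 83, 85}, so |H| = 20.

20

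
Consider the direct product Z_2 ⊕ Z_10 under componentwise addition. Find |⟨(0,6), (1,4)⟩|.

10

|⟨(0,6)⟩| = 5 and |⟨(1,4)⟩| = 10, so |H| is a multiple of lcm(5, 10) = 10 and divides |G| = 20.
Closing under the operation: H = {(0,0), (0,2), (0,4), (0,6), (0,8), (1,0), (1,2), (1,4), (1,6), (1,8)}, so |H| = 10.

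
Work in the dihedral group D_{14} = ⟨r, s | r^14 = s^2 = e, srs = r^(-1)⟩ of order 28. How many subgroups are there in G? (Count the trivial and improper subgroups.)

|G| = 28, so by Lagrange every subgroup order divides 28. Divisors: 1, 2, 4, 7, 14, 28.
Subgroups by order — order 1: 1; order 2: 15; order 4: 7; order 7: 1; order 14: 3; order 28: 1.
Total: 1 + 15 + 7 + 1 + 3 + 1 = 28.

28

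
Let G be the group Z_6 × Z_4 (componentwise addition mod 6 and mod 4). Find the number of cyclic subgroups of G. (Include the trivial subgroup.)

12

A cyclic subgroup of order d is generated by each of its φ(d) elements of order d, so the cyclic subgroups of order d number (#elements of order d)/φ(d).
Cyclic subgroups by order — order 1: 1; order 2: 3; order 3: 1; order 4: 2; order 6: 3; order 12: 2.
Total: 12.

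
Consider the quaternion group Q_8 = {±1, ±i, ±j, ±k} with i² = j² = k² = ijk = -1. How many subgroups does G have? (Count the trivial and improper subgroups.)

6

|G| = 8, so by Lagrange every subgroup order divides 8. Divisors: 1, 2, 4, 8.
Subgroups by order — order 1: 1; order 2: 1; order 4: 3; order 8: 1.
Total: 1 + 1 + 3 + 1 = 6.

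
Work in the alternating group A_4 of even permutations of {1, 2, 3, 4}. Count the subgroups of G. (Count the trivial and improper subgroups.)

10

|G| = 12, so by Lagrange every subgroup order divides 12. Divisors: 1, 2, 3, 4, 6, 12.
Subgroups by order — order 1: 1; order 2: 3; order 3: 4; order 4: 1; order 6: 0; order 12: 1.
Total: 1 + 3 + 4 + 1 + 0 + 1 = 10.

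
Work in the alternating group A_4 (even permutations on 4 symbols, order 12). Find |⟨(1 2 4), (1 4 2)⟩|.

3

|⟨(1 2 4)⟩| = 3 and |⟨(1 4 2)⟩| = 3, so |H| is a multiple of lcm(3, 3) = 3 and divides |G| = 12.
Closing under the operation: H = {e, (1 2 4), (1 4 2)}, so |H| = 3.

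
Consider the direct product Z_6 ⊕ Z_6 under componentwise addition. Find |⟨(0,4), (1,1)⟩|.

|⟨(0,4)⟩| = 3 and |⟨(1,1)⟩| = 6, so |H| is a multiple of lcm(3, 6) = 6 and divides |G| = 36.
Closing under the operation: H = {(0,0), (0,2), (0,4), (1,1), (1,3), (1,5), (2,0), (2,2), (2,4), (3,1), (3,3), (3,5), (4,0), (4,2), (4,4), (5,1), (5,3), (5,5)}, so |H| = 18.

18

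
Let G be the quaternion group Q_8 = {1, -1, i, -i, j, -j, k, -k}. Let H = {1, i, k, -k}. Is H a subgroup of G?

No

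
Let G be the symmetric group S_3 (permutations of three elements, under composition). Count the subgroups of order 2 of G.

|G| = 6 and 2 | 6, so subgroups of order 2 are possible by Lagrange.
The subgroups of order 2 are: {e, (1 2)}; {e, (1 3)}; {e, (2 3)}.
So G has 3 subgroups of order 2.

3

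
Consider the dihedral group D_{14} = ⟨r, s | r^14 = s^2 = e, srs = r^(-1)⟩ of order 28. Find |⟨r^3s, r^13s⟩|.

14

|⟨r^3s⟩| = 2 and |⟨r^13s⟩| = 2, so |H| is a multiple of lcm(2, 2) = 2 and divides |G| = 28.
Closing under the operation: H = {e, r^2, r^4, r^6, r^8, r^10, r^12, rs, r^3s, r^5s, r^7s, r^9s, r^11s, r^13s}, so |H| = 14.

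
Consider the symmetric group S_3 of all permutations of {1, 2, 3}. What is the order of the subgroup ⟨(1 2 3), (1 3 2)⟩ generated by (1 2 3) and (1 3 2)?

3

|⟨(1 2 3)⟩| = 3 and |⟨(1 3 2)⟩| = 3, so |H| is a multiple of lcm(3, 3) = 3 and divides |G| = 6.
Closing under the operation: H = {e, (1 2 3), (1 3 2)}, so |H| = 3.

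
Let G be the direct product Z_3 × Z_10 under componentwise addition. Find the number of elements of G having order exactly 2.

An element (a,b) has order lcm(ord(a), ord(b)); count pairs with lcm equal to 2.
Enumerating gives 1 such elements.

1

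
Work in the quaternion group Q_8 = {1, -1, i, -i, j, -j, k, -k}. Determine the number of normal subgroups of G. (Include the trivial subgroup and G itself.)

6

G has 6 subgroups. Checking conjugation-invariance by order — order 1: 1/1 normal; order 2: 1/1 normal; order 4: 3/3 normal; order 8: 1/1 normal.
Total normal subgroups: 6.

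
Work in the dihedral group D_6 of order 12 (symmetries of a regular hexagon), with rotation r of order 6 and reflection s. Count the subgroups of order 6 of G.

3

|G| = 12 and 6 | 12, so subgroups of order 6 are possible by Lagrange.
The subgroups of order 6 are: {e, r, r^2, r^3, r^4, r^5}; {e, r^2, r^4, s, r^2s, r^4s}; {e, r^2, r^4, rs, r^3s, r^5s}.
So G has 3 subgroups of order 6.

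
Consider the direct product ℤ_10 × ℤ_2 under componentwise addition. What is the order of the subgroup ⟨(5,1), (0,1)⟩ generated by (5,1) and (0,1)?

4

|⟨(5,1)⟩| = 2 and |⟨(0,1)⟩| = 2, so |H| is a multiple of lcm(2, 2) = 2 and divides |G| = 20.
Closing under the operation: H = {(0,0), (0,1), (5,0), (5,1)}, so |H| = 4.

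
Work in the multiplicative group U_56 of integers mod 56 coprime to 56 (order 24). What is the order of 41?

2

Compute successive powers of 41 mod 56: 41, 1; 41^2 ≡ 1 (mod 56).
So |⟨41⟩| = 2.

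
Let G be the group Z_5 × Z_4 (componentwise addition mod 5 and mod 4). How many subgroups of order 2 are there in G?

1

|G| = 20 and 2 | 20, so subgroups of order 2 are possible by Lagrange.
The subgroups of order 2 are: {(0,0), (0,2)}.
So G has 1 subgroup of order 2.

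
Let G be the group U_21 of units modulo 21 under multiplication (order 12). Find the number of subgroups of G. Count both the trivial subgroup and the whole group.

|G| = 12, so by Lagrange every subgroup order divides 12. Divisors: 1, 2, 3, 4, 6, 12.
Subgroups by order — order 1: 1; order 2: 3; order 3: 1; order 4: 1; order 6: 3; order 12: 1.
Total: 1 + 3 + 1 + 1 + 3 + 1 = 10.

10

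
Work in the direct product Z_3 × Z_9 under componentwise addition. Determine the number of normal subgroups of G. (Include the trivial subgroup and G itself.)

10

G is abelian, so every subgroup is normal.
G has 10 subgroups in total, hence 10 normal subgroups.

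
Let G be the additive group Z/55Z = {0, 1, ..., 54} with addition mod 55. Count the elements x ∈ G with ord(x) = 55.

40

In a cyclic group of order 55, the number of elements of order d (for d | 55) is φ(d).
φ(55) = 40.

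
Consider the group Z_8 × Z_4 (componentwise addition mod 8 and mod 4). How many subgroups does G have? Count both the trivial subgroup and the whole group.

|G| = 32, so by Lagrange every subgroup order divides 32. Divisors: 1, 2, 4, 8, 16, 32.
Subgroups by order — order 1: 1; order 2: 3; order 4: 7; order 8: 7; order 16: 3; order 32: 1.
Total: 1 + 3 + 7 + 7 + 3 + 1 = 22.

22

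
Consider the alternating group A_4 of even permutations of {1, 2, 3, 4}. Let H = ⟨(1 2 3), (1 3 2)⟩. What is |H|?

3

|⟨(1 2 3)⟩| = 3 and |⟨(1 3 2)⟩| = 3, so |H| is a multiple of lcm(3, 3) = 3 and divides |G| = 12.
Closing under the operation: H = {e, (1 2 3), (1 3 2)}, so |H| = 3.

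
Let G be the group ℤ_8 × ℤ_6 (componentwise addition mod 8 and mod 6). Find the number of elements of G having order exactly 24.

An element (a,b) has order lcm(ord(a), ord(b)); count pairs with lcm equal to 24.
Enumerating gives 16 such elements.

16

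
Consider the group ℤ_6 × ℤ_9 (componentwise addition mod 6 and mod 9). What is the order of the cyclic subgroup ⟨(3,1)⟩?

18

The order of (3,1) in Z_6 × Z_9 is lcm(ord(3) in Z_6, ord(1) in Z_9).
ord(3) = 2 and ord(1) = 9, so |⟨(3,1)⟩| = lcm(2, 9) = 18.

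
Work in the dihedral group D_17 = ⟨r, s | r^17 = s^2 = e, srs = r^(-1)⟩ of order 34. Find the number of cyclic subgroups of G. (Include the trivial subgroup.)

19

Group the elements of G by the cyclic subgroup they generate; each cyclic subgroup of order d accounts for φ(d) elements.
Cyclic subgroups by order — order 1: 1; order 2: 17; order 17: 1.
Total: 19.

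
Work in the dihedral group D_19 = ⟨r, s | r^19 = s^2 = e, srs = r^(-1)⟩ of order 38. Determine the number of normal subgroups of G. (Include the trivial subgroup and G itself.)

3

G has 22 subgroups. Checking conjugation-invariance by order — order 1: 1/1 normal; order 2: 0/19 normal; order 19: 1/1 normal; order 38: 1/1 normal.
Total normal subgroups: 3.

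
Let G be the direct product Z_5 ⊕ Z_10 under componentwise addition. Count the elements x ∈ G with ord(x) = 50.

0

An element (a,b) has order lcm(ord(a), ord(b)); count pairs with lcm equal to 50.
Enumerating gives 0 such elements.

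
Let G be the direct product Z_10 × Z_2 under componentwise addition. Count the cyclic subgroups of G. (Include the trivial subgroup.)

Group the elements of G by the cyclic subgroup they generate; each cyclic subgroup of order d accounts for φ(d) elements.
Cyclic subgroups by order — order 1: 1; order 2: 3; order 5: 1; order 10: 3.
Total: 8.

8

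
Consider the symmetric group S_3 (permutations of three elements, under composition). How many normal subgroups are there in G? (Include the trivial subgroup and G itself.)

G has 6 subgroups. Checking conjugation-invariance by order — order 1: 1/1 normal; order 2: 0/3 normal; order 3: 1/1 normal; order 6: 1/1 normal.
Total normal subgroups: 3.

3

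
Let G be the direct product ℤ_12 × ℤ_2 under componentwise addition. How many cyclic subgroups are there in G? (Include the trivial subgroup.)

12

Group the elements of G by the cyclic subgroup they generate; each cyclic subgroup of order d accounts for φ(d) elements.
Cyclic subgroups by order — order 1: 1; order 2: 3; order 3: 1; order 4: 2; order 6: 3; order 12: 2.
Total: 12.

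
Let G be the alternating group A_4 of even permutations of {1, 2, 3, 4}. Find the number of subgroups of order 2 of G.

|G| = 12 and 2 | 12, so subgroups of order 2 are possible by Lagrange.
The subgroups of order 2 are: {e, (1 2)(3 4)}; {e, (1 3)(2 4)}; {e, (1 4)(2 3)}.
So G has 3 subgroups of order 2.

3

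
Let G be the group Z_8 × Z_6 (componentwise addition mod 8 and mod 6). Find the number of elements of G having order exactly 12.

8

An element (a,b) has order lcm(ord(a), ord(b)); count pairs with lcm equal to 12.
Enumerating gives 8 such elements.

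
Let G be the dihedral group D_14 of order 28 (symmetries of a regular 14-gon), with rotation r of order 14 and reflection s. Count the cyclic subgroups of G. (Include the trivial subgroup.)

18

Each element a generates a cyclic subgroup ⟨a⟩; distinct elements may generate the same one (a cyclic group of order d has φ(d) generators).
Cyclic subgroups by order — order 1: 1; order 2: 15; order 7: 1; order 14: 1.
Total: 18.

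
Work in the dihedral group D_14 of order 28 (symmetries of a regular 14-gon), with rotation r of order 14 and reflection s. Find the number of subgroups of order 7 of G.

1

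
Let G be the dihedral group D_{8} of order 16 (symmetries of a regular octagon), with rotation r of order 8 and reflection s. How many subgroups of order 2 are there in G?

9

|G| = 16 and 2 | 16, so subgroups of order 2 are possible by Lagrange.
The subgroups of order 2 are: {e, r^2s}; {e, r^3s}; {e, r^4}; {e, r^4s}; … (9 in all).
So G has 9 subgroups of order 2.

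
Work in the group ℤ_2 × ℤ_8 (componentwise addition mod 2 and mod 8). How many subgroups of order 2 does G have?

3

|G| = 16 and 2 | 16, so subgroups of order 2 are possible by Lagrange.
The subgroups of order 2 are: {(0,0), (0,4)}; {(0,0), (1,0)}; {(0,0), (1,4)}.
So G has 3 subgroups of order 2.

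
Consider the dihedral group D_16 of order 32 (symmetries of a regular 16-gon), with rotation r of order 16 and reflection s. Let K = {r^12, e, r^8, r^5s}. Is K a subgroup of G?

No

r^12 ∈ K but its inverse r^4 ∉ K, so K is not a subgroup.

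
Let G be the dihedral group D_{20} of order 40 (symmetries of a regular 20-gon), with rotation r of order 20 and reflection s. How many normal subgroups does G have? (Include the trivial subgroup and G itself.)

9

G has 48 subgroups. Checking conjugation-invariance by order — order 1: 1/1 normal; order 2: 1/21 normal; order 4: 1/11 normal; order 5: 1/1 normal; order 8: 0/5 normal; order 10: 1/5 normal; order 20: 3/3 normal; order 40: 1/1 normal.
Total normal subgroups: 9.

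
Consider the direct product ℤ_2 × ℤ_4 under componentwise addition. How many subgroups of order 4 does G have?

3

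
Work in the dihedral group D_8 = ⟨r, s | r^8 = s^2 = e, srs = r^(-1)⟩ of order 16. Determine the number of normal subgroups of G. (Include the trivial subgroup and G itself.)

7

G has 19 subgroups. Checking conjugation-invariance by order — order 1: 1/1 normal; order 2: 1/9 normal; order 4: 1/5 normal; order 8: 3/3 normal; order 16: 1/1 normal.
Total normal subgroups: 7.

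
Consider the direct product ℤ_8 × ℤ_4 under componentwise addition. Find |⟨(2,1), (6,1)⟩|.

8

|⟨(2,1)⟩| = 4 and |⟨(6,1)⟩| = 4, so |H| is a multiple of lcm(4, 4) = 4 and divides |G| = 32.
Closing under the operation: H = {(0,0), (0,2), (2,1), (2,3), (4,0), (4,2), (6,1), (6,3)}, so |H| = 8.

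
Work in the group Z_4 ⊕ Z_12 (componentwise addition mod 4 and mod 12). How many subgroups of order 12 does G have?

|G| = 48 and 12 | 48, so subgroups of order 12 are possible by Lagrange.
The subgroups of order 12 are: {(0,0), (0,1), (0,2), (0,3), (0,4), (0,5), (0,6), (0,7), (0,8), (0,9), (0,10), (0,11)}; {(0,0), (0,2), (0,4), (0,6), (0,8), (0,10), (2,0), (2,2), (2,4), (2,6), (2,8), (2,10)}; {(0,0), (0,2), (0,4), (0,6), (0,8), (0,10), (2,1), (2,3), (2,5), (2,7), (2,9), (2,11)}; {(0,0), (0,4), (0,8), (1,0), (1,4), (1,8), (2,0), (2,4), (2,8), (3,0), (3,4), (3,8)}; … (7 in all).
So G has 7 subgroups of order 12.

7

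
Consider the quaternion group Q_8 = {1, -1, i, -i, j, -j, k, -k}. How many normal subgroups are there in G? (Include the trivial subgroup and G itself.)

G has 6 subgroups. Checking conjugation-invariance by order — order 1: 1/1 normal; order 2: 1/1 normal; order 4: 3/3 normal; order 8: 1/1 normal.
Total normal subgroups: 6.

6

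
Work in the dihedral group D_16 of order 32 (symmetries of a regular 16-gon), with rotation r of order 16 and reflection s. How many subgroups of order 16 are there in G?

3

|G| = 32 and 16 | 32, so subgroups of order 16 are possible by Lagrange.
The subgroups of order 16 are: {e, r, r^2, r^3, r^4, r^5, r^6, r^7, r^8, r^9, r^10, r^11, r^12, r^13, r^14, r^15}; {e, r^2, r^4, r^6, r^8, r^10, r^12, r^14, s, r^2s, r^4s, r^6s, r^8s, r^10s, r^12s, r^14s}; {e, r^2, r^4, r^6, r^8, r^10, r^12, r^14, rs, r^3s, r^5s, r^7s, r^9s, r^11s, r^13s, r^15s}.
So G has 3 subgroups of order 16.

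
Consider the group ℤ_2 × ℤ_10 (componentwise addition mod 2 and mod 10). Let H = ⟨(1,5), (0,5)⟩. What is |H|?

|⟨(1,5)⟩| = 2 and |⟨(0,5)⟩| = 2, so |H| is a multiple of lcm(2, 2) = 2 and divides |G| = 20.
Closing under the operation: H = {(0,0), (0,5), (1,0), (1,5)}, so |H| = 4.

4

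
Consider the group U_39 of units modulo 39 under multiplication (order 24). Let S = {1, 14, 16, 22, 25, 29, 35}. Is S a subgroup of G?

|S| = 7 does not divide |G| = 24, so by Lagrange S is not a subgroup.

No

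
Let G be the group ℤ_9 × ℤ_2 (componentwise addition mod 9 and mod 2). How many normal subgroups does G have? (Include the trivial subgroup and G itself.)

6

G is abelian, so every subgroup is normal.
G has 6 subgroups in total, hence 6 normal subgroups.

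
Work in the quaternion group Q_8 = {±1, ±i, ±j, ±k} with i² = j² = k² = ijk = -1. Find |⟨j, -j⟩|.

4

|⟨j⟩| = 4 and |⟨-j⟩| = 4, so |H| is a multiple of lcm(4, 4) = 4 and divides |G| = 8.
Closing under the operation: H = {1, -1, j, -j}, so |H| = 4.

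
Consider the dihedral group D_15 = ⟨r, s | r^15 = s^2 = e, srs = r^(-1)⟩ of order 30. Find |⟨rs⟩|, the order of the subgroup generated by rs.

2

Computing powers of rs: the smallest k with (rs)^k = e is k = 2.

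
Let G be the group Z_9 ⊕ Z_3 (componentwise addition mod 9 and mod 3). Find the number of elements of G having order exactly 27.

An element (a,b) has order lcm(ord(a), ord(b)); count pairs with lcm equal to 27.
Enumerating gives 0 such elements.

0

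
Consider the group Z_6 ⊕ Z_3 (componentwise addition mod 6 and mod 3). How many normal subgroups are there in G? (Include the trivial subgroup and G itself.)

G is abelian, so every subgroup is normal.
G has 12 subgroups in total, hence 12 normal subgroups.

12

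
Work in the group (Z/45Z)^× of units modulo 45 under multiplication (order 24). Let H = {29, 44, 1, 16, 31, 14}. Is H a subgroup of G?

Yes

|H| = 6 divides |G| = 24, consistent with Lagrange.
H contains the identity, every element's inverse is in H, and H is closed under ·: it is a subgroup.
In fact H = ⟨29⟩.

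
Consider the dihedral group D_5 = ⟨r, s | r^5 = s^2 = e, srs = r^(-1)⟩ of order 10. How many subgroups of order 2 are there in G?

|G| = 10 and 2 | 10, so subgroups of order 2 are possible by Lagrange.
The subgroups of order 2 are: {e, r^2s}; {e, r^3s}; {e, r^4s}; {e, rs}; … (5 in all).
So G has 5 subgroups of order 2.

5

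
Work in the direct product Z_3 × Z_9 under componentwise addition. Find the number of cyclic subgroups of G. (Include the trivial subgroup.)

8

Each element a generates a cyclic subgroup ⟨a⟩; distinct elements may generate the same one (a cyclic group of order d has φ(d) generators).
Cyclic subgroups by order — order 1: 1; order 3: 4; order 9: 3.
Total: 8.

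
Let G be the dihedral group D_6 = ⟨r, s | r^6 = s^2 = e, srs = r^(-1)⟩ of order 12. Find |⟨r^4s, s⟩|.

6

|⟨r^4s⟩| = 2 and |⟨s⟩| = 2, so |H| is a multiple of lcm(2, 2) = 2 and divides |G| = 12.
Closing under the operation: H = {e, r^2, r^4, s, r^2s, r^4s}, so |H| = 6.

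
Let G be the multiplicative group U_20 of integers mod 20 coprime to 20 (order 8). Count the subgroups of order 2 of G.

|G| = 8 and 2 | 8, so subgroups of order 2 are possible by Lagrange.
The subgroups of order 2 are: {1, 11}; {1, 19}; {1, 9}.
So G has 3 subgroups of order 2.

3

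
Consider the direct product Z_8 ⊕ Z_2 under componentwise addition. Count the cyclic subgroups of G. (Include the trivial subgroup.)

8

A cyclic subgroup of order d is generated by each of its φ(d) elements of order d, so the cyclic subgroups of order d number (#elements of order d)/φ(d).
Cyclic subgroups by order — order 1: 1; order 2: 3; order 4: 2; order 8: 2.
Total: 8.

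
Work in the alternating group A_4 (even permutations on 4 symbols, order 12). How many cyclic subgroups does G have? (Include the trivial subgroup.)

A cyclic subgroup of order d is generated by each of its φ(d) elements of order d, so the cyclic subgroups of order d number (#elements of order d)/φ(d).
Cyclic subgroups by order — order 1: 1; order 2: 3; order 3: 4.
Total: 8.

8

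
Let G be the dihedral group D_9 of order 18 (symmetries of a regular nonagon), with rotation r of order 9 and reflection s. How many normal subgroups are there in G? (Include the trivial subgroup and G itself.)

G has 16 subgroups. Checking conjugation-invariance by order — order 1: 1/1 normal; order 2: 0/9 normal; order 3: 1/1 normal; order 6: 0/3 normal; order 9: 1/1 normal; order 18: 1/1 normal.
Total normal subgroups: 4.

4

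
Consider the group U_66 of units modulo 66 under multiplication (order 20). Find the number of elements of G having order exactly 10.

12

Enumerating element orders in G gives 12 elements of order 10.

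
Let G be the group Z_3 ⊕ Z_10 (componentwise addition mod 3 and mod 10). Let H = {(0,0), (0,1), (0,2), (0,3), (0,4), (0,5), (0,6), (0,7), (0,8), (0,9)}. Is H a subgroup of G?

Yes

|H| = 10 divides |G| = 30, consistent with Lagrange.
H contains the identity, every element's inverse is in H, and H is closed under +: it is a subgroup.
In fact H = ⟨(0,1)⟩.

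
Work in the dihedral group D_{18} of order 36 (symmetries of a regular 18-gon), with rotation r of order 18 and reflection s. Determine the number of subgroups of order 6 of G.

|G| = 36 and 6 | 36, so subgroups of order 6 are possible by Lagrange.
The subgroups of order 6 are: {e, r^6, r^12, r^4s, r^10s, r^16s}; {e, r^6, r^12, r^5s, r^11s, r^17s}; {e, r^6, r^12, s, r^6s, r^12s}; {e, r^6, r^12, rs, r^7s, r^13s}; … (7 in all).
So G has 7 subgroups of order 6.

7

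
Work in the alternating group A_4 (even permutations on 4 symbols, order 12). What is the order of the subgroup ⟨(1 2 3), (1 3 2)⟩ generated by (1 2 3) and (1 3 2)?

3

|⟨(1 2 3)⟩| = 3 and |⟨(1 3 2)⟩| = 3, so |H| is a multiple of lcm(3, 3) = 3 and divides |G| = 12.
Closing under the operation: H = {e, (1 2 3), (1 3 2)}, so |H| = 3.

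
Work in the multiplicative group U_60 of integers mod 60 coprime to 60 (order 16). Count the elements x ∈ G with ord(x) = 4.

The elements of order 4 are: 7, 13, 17, 23, 37, 43, 47, 53.
That's 8.

8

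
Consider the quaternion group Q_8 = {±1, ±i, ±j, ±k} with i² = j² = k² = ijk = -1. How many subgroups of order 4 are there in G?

3

|G| = 8 and 4 | 8, so subgroups of order 4 are possible by Lagrange.
The subgroups of order 4 are: {1, -1, i, -i}; {1, -1, j, -j}; {1, -1, k, -k}.
So G has 3 subgroups of order 4.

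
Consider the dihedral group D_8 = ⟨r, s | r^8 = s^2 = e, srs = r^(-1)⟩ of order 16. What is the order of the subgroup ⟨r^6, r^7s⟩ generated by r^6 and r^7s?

|⟨r^6⟩| = 4 and |⟨r^7s⟩| = 2, so |H| is a multiple of lcm(4, 2) = 4 and divides |G| = 16.
Closing under the operation: H = {e, r^2, r^4, r^6, rs, r^3s, r^5s, r^7s}, so |H| = 8.

8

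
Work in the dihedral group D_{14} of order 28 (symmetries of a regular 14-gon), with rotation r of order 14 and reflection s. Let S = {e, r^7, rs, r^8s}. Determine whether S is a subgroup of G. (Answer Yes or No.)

|S| = 4 divides |G| = 28, consistent with Lagrange.
S contains the identity, every element's inverse is in S, and S is closed under ·: it is a subgroup.

Yes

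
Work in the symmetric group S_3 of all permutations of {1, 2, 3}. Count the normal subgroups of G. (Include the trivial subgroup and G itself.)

G has 6 subgroups. Checking conjugation-invariance by order — order 1: 1/1 normal; order 2: 0/3 normal; order 3: 1/1 normal; order 6: 1/1 normal.
Total normal subgroups: 3.

3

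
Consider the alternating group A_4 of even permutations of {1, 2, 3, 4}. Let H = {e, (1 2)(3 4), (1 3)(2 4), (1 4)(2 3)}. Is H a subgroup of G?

|H| = 4 divides |G| = 12, consistent with Lagrange.
H contains the identity, every element's inverse is in H, and H is closed under ∘: it is a subgroup.

Yes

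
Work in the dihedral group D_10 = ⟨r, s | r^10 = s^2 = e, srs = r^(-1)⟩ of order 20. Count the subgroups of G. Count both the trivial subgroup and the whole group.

22

|G| = 20, so by Lagrange every subgroup order divides 20. Divisors: 1, 2, 4, 5, 10, 20.
Subgroups by order — order 1: 1; order 2: 11; order 4: 5; order 5: 1; order 10: 3; order 20: 1.
Total: 1 + 11 + 5 + 1 + 3 + 1 = 22.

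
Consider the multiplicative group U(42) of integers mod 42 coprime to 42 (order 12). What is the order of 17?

6

Compute successive powers of 17 mod 42: 17, 37, 41, 25, 5, 1; 17^6 ≡ 1 (mod 42).
So |⟨17⟩| = 6.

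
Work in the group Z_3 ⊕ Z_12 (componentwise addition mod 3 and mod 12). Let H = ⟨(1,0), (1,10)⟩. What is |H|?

18

|⟨(1,0)⟩| = 3 and |⟨(1,10)⟩| = 6, so |H| is a multiple of lcm(3, 6) = 6 and divides |G| = 36.
Closing under the operation: H = {(0,0), (0,2), (0,4), (0,6), (0,8), (0,10), (1,0), (1,2), (1,4), (1,6), (1,8), (1,10), (2,0), (2,2), (2,4), (2,6), (2,8), (2,10)}, so |H| = 18.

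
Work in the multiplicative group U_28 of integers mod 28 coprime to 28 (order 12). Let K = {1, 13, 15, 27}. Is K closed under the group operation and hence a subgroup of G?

Yes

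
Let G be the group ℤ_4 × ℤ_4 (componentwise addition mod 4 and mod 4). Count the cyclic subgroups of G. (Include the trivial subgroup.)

10

Group the elements of G by the cyclic subgroup they generate; each cyclic subgroup of order d accounts for φ(d) elements.
Cyclic subgroups by order — order 1: 1; order 2: 3; order 4: 6.
Total: 10.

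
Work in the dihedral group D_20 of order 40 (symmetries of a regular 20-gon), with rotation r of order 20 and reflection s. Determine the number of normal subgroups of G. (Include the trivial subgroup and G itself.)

9

G has 48 subgroups. Checking conjugation-invariance by order — order 1: 1/1 normal; order 2: 1/21 normal; order 4: 1/11 normal; order 5: 1/1 normal; order 8: 0/5 normal; order 10: 1/5 normal; order 20: 3/3 normal; order 40: 1/1 normal.
Total normal subgroups: 9.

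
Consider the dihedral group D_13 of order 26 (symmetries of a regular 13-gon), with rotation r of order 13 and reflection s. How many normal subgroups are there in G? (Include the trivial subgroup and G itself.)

3

G has 16 subgroups. Checking conjugation-invariance by order — order 1: 1/1 normal; order 2: 0/13 normal; order 13: 1/1 normal; order 26: 1/1 normal.
Total normal subgroups: 3.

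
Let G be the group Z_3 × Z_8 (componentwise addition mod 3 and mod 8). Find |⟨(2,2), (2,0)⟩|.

|⟨(2,2)⟩| = 12 and |⟨(2,0)⟩| = 3, so |H| is a multiple of lcm(12, 3) = 12 and divides |G| = 24.
Closing under the operation: H = {(0,0), (0,2), (0,4), (0,6), (1,0), (1,2), (1,4), (1,6), (2,0), (2,2), (2,4), (2,6)}, so |H| = 12.

12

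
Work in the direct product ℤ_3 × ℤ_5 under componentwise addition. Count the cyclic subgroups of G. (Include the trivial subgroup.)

4

Each element a generates a cyclic subgroup ⟨a⟩; distinct elements may generate the same one (a cyclic group of order d has φ(d) generators).
Cyclic subgroups by order — order 1: 1; order 3: 1; order 5: 1; order 15: 1.
Total: 4.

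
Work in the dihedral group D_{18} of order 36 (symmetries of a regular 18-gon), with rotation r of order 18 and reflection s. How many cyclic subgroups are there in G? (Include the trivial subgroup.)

24

A cyclic subgroup of order d is generated by each of its φ(d) elements of order d, so the cyclic subgroups of order d number (#elements of order d)/φ(d).
Cyclic subgroups by order — order 1: 1; order 2: 19; order 3: 1; order 6: 1; order 9: 1; order 18: 1.
Total: 24.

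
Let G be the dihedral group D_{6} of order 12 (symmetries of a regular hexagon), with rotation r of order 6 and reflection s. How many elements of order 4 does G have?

0

No element of G has order 4 (even though 4 | 12).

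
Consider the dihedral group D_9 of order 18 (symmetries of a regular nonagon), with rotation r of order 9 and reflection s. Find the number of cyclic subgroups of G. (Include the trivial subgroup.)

12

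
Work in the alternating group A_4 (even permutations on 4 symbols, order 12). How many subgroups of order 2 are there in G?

3

|G| = 12 and 2 | 12, so subgroups of order 2 are possible by Lagrange.
The subgroups of order 2 are: {e, (1 2)(3 4)}; {e, (1 3)(2 4)}; {e, (1 4)(2 3)}.
So G has 3 subgroups of order 2.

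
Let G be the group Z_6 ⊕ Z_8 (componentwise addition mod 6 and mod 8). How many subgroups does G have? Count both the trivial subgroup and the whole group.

22

|G| = 48, so by Lagrange every subgroup order divides 48. Divisors: 1, 2, 3, 4, 6, 8, 12, 16, 24, 48.
Subgroups by order — order 1: 1; order 2: 3; order 3: 1; order 4: 3; order 6: 3; order 8: 3; order 12: 3; order 16: 1; order 24: 3; order 48: 1.
Total: 1 + 3 + 1 + 3 + 3 + 3 + 3 + 1 + 3 + 1 = 22.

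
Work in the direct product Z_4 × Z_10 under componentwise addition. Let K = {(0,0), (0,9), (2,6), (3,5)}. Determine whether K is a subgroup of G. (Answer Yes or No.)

No

(0,9) ∈ K but its inverse (0,1) ∉ K, so K is not a subgroup.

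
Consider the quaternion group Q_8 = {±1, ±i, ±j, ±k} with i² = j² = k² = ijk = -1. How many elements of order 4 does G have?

6

The elements of order 4 are: i, -i, j, -j, k, -k.
That's 6.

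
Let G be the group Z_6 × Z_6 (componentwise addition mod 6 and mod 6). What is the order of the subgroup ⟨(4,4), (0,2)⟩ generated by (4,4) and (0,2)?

9

|⟨(4,4)⟩| = 3 and |⟨(0,2)⟩| = 3, so |H| is a multiple of lcm(3, 3) = 3 and divides |G| = 36.
Closing under the operation: H = {(0,0), (0,2), (0,4), (2,0), (2,2), (2,4), (4,0), (4,2), (4,4)}, so |H| = 9.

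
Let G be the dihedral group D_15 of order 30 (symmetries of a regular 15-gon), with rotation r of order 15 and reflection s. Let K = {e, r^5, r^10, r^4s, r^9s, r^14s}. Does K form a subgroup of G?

|K| = 6 divides |G| = 30, consistent with Lagrange.
K contains the identity, every element's inverse is in K, and K is closed under ·: it is a subgroup.

Yes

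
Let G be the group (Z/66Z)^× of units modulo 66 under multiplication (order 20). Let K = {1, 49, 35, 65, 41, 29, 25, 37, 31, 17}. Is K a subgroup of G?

|K| = 10 divides |G| = 20, consistent with Lagrange.
K contains the identity, every element's inverse is in K, and K is closed under ·: it is a subgroup.
In fact K = ⟨35⟩.

Yes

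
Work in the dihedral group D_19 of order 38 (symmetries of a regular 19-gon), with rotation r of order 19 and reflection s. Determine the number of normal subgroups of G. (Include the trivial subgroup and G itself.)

3

G has 22 subgroups. Checking conjugation-invariance by order — order 1: 1/1 normal; order 2: 0/19 normal; order 19: 1/1 normal; order 38: 1/1 normal.
Total normal subgroups: 3.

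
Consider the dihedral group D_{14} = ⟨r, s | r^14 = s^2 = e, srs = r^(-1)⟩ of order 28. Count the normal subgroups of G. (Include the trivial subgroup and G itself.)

G has 28 subgroups. Checking conjugation-invariance by order — order 1: 1/1 normal; order 2: 1/15 normal; order 4: 0/7 normal; order 7: 1/1 normal; order 14: 3/3 normal; order 28: 1/1 normal.
Total normal subgroups: 7.

7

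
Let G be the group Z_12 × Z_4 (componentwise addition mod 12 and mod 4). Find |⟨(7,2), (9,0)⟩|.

|⟨(7,2)⟩| = 12 and |⟨(9,0)⟩| = 4, so |H| is a multiple of lcm(12, 4) = 12 and divides |G| = 48.
Closing under the operation: H = {(0,0), (0,2), (1,0), (1,2), (2,0), (2,2), (3,0), (3,2), (4,0), (4,2), (5,0), (5,2), (6,0), (6,2), (7,0), (7,2), (8,0), (8,2), (9,0), (9,2), (10,0), (10,2), (11,0), (11,2)}, so |H| = 24.

24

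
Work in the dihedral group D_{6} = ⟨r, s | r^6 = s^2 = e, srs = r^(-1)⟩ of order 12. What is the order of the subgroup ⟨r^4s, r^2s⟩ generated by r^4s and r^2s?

|⟨r^4s⟩| = 2 and |⟨r^2s⟩| = 2, so |H| is a multiple of lcm(2, 2) = 2 and divides |G| = 12.
Closing under the operation: H = {e, r^2, r^4, s, r^2s, r^4s}, so |H| = 6.

6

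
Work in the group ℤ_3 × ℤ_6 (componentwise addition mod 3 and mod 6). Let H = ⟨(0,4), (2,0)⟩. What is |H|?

9

|⟨(0,4)⟩| = 3 and |⟨(2,0)⟩| = 3, so |H| is a multiple of lcm(3, 3) = 3 and divides |G| = 18.
Closing under the operation: H = {(0,0), (0,2), (0,4), (1,0), (1,2), (1,4), (2,0), (2,2), (2,4)}, so |H| = 9.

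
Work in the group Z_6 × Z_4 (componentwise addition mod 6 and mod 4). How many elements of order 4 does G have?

4

An element (a,b) has order lcm(ord(a), ord(b)); count pairs with lcm equal to 4.
Enumerating gives 4 such elements.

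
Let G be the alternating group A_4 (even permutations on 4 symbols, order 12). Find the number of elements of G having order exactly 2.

3

The elements of order 2 are: (1 2)(3 4), (1 3)(2 4), (1 4)(2 3).
That's 3.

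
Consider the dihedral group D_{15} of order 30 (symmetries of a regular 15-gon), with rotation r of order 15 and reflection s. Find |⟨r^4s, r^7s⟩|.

|⟨r^4s⟩| = 2 and |⟨r^7s⟩| = 2, so |H| is a multiple of lcm(2, 2) = 2 and divides |G| = 30.
Closing under the operation: H = {e, r^3, r^6, r^9, r^12, rs, r^4s, r^7s, r^10s, r^13s}, so |H| = 10.

10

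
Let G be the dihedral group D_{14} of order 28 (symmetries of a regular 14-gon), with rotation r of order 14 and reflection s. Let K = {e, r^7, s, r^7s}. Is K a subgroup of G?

Yes

|K| = 4 divides |G| = 28, consistent with Lagrange.
K contains the identity, every element's inverse is in K, and K is closed under ·: it is a subgroup.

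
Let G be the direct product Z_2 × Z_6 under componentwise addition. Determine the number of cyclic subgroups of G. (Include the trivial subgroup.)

8

A cyclic subgroup of order d is generated by each of its φ(d) elements of order d, so the cyclic subgroups of order d number (#elements of order d)/φ(d).
Cyclic subgroups by order — order 1: 1; order 2: 3; order 3: 1; order 6: 3.
Total: 8.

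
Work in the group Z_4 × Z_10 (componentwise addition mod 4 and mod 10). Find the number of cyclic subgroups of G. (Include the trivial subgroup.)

Each element a generates a cyclic subgroup ⟨a⟩; distinct elements may generate the same one (a cyclic group of order d has φ(d) generators).
Cyclic subgroups by order — order 1: 1; order 2: 3; order 4: 2; order 5: 1; order 10: 3; order 20: 2.
Total: 12.

12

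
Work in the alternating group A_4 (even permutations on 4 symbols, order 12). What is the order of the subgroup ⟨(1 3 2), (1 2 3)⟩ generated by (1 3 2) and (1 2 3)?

|⟨(1 3 2)⟩| = 3 and |⟨(1 2 3)⟩| = 3, so |H| is a multiple of lcm(3, 3) = 3 and divides |G| = 12.
Closing under the operation: H = {e, (1 2 3), (1 3 2)}, so |H| = 3.

3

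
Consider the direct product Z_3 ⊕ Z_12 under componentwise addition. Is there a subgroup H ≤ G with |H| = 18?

18 | 36. A subgroup of order 18 is {(0,0), (0,2), (0,4), (0,6), (0,8), (0,10), (1,0), (1,2), (1,4), (1,6), (1,8), (1,10), (2,0), (2,2), (2,4), (2,6), (2,8), (2,10)}.

Yes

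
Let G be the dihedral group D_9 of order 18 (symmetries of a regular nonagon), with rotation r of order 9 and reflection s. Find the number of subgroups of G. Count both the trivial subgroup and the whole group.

16

|G| = 18, so by Lagrange every subgroup order divides 18. Divisors: 1, 2, 3, 6, 9, 18.
Subgroups by order — order 1: 1; order 2: 9; order 3: 1; order 6: 3; order 9: 1; order 18: 1.
Total: 1 + 9 + 1 + 3 + 1 + 1 = 16.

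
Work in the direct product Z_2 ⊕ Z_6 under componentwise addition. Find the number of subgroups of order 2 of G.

3

|G| = 12 and 2 | 12, so subgroups of order 2 are possible by Lagrange.
The subgroups of order 2 are: {(0,0), (0,3)}; {(0,0), (1,0)}; {(0,0), (1,3)}.
So G has 3 subgroups of order 2.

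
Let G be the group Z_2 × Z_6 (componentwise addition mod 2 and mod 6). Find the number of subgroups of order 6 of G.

3

|G| = 12 and 6 | 12, so subgroups of order 6 are possible by Lagrange.
The subgroups of order 6 are: {(0,0), (0,1), (0,2), (0,3), (0,4), (0,5)}; {(0,0), (0,2), (0,4), (1,0), (1,2), (1,4)}; {(0,0), (0,2), (0,4), (1,1), (1,3), (1,5)}.
So G has 3 subgroups of order 6.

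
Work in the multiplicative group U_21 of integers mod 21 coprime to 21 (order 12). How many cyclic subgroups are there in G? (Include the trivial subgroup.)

8

Each element a generates a cyclic subgroup ⟨a⟩; distinct elements may generate the same one (a cyclic group of order d has φ(d) generators).
Cyclic subgroups by order — order 1: 1; order 2: 3; order 3: 1; order 6: 3.
Total: 8.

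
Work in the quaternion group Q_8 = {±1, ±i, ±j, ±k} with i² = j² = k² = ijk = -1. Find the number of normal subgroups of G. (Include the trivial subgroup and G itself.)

6

G has 6 subgroups. Checking conjugation-invariance by order — order 1: 1/1 normal; order 2: 1/1 normal; order 4: 3/3 normal; order 8: 1/1 normal.
Total normal subgroups: 6.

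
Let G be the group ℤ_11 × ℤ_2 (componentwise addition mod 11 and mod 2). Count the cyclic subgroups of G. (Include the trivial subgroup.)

A cyclic subgroup of order d is generated by each of its φ(d) elements of order d, so the cyclic subgroups of order d number (#elements of order d)/φ(d).
Cyclic subgroups by order — order 1: 1; order 2: 1; order 11: 1; order 22: 1.
Total: 4.

4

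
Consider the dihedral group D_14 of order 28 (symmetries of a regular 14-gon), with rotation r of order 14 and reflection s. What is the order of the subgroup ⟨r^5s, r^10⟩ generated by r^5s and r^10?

14

|⟨r^5s⟩| = 2 and |⟨r^10⟩| = 7, so |H| is a multiple of lcm(2, 7) = 14 and divides |G| = 28.
Closing under the operation: H = {e, r^2, r^4, r^6, r^8, r^10, r^12, rs, r^3s, r^5s, r^7s, r^9s, r^11s, r^13s}, so |H| = 14.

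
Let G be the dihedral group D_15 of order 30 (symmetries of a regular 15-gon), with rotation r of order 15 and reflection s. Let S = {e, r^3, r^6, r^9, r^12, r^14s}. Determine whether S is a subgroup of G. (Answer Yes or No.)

Closure fails: r^9 · r^14s = r^8s ∉ S. So S is not a subgroup.

No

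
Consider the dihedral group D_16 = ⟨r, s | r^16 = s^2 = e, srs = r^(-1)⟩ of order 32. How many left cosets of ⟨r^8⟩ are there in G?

16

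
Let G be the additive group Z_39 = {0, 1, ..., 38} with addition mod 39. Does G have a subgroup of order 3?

3 | 39. A subgroup of order 3 is {0, 13, 26}.

Yes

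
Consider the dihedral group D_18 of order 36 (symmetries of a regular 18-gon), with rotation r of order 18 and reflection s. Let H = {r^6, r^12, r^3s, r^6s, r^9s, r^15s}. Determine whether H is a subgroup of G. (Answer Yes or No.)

No

The identity e ∉ H, so H is not a subgroup.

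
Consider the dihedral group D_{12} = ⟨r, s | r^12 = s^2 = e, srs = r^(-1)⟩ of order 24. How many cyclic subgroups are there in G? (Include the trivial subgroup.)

18

Each element a generates a cyclic subgroup ⟨a⟩; distinct elements may generate the same one (a cyclic group of order d has φ(d) generators).
Cyclic subgroups by order — order 1: 1; order 2: 13; order 3: 1; order 4: 1; order 6: 1; order 12: 1.
Total: 18.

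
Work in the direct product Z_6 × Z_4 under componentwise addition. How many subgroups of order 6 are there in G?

|G| = 24 and 6 | 24, so subgroups of order 6 are possible by Lagrange.
The subgroups of order 6 are: {(0,0), (0,2), (2,0), (2,2), (4,0), (4,2)}; {(0,0), (1,0), (2,0), (3,0), (4,0), (5,0)}; {(0,0), (1,2), (2,0), (3,2), (4,0), (5,2)}.
So G has 3 subgroups of order 6.

3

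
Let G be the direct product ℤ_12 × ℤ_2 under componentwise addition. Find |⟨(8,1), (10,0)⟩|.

|⟨(8,1)⟩| = 6 and |⟨(10,0)⟩| = 6, so |H| is a multiple of lcm(6, 6) = 6 and divides |G| = 24.
Closing under the operation: H = {(0,0), (0,1), (2,0), (2,1), (4,0), (4,1), (6,0), (6,1), (8,0), (8,1), (10,0), (10,1)}, so |H| = 12.

12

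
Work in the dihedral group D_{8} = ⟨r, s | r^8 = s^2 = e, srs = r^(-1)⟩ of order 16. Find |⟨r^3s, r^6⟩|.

|⟨r^3s⟩| = 2 and |⟨r^6⟩| = 4, so |H| is a multiple of lcm(2, 4) = 4 and divides |G| = 16.
Closing under the operation: H = {e, r^2, r^4, r^6, rs, r^3s, r^5s, r^7s}, so |H| = 8.

8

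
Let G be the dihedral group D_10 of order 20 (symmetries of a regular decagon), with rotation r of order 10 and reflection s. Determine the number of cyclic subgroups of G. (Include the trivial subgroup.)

Group the elements of G by the cyclic subgroup they generate; each cyclic subgroup of order d accounts for φ(d) elements.
Cyclic subgroups by order — order 1: 1; order 2: 11; order 5: 1; order 10: 1.
Total: 14.

14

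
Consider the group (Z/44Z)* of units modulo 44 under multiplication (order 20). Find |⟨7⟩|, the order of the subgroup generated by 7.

10

Compute successive powers of 7 mod 44: 7, 5, 35, 25, 43, 37, 39, 9, …; 7^10 ≡ 1 (mod 44).
So |⟨7⟩| = 10.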